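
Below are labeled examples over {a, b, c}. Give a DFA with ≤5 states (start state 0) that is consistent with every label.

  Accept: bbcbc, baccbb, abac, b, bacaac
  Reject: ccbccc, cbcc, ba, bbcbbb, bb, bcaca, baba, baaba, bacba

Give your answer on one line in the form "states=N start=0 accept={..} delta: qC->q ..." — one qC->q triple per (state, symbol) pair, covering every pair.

states=5 start=0 accept={1,3} delta: 0a->0 0b->1 0c->0 1a->2 1b->2 1c->0 2a->0 2b->0 2c->3 3a->1 3b->4 3c->2 4a->0 4b->1 4c->1

Fold the examples into a partial DFA from state 0: repeatedly fix the first undefined (state, symbol) met by the shortest-then-alphabetical prefix, trying targets in increasing order and rejecting any under which an Accept and a Reject string meet in one state with the same remainder; add a state when all current targets are rejected. Accepting states are where Accept strings end.
a: 0a undefined. 0a->0: ok.
b: 0b undefined. 0b->0: no, b/ba meet in 0. Open state 1: 0b->1.
c: 0c undefined. 0c->0: ok.
ba: 1a undefined. 1a->0: no, baccbb/bb meet in 1 with "b" left. 1a->1: no, b/ba meet in 1. Open state 2: 1a->2.
bb: 1b undefined. 1b->0: no, b/bbcbbb meet in 1. 1b->1: no, b/bb meet in 1. 1b->2: ok.
bc: 1c undefined. 1c->0: ok.
baa: 2a undefined. 2a->0: ok.
bab: 2b undefined. 2b->0: ok.
bac: 2c undefined. 2c->0: no, bbcbc/ccbccc meet in 0. 2c->1: no, bbcbc/bbcbbb meet in 1. 2c->2: no, bbcbc/ccbccc meet in 0. Open state 3: 2c->3.
baca: 3a undefined. 3a->0: no, bacaac/ccbccc meet in 0. 3a->1: ok.
bacb: 3b undefined. 3b->0: no, bbcbc/ccbccc meet in 0. 3b->1: no, bbcbc/ccbccc meet in 0. 3b->2: no, b/bbcbbb meet in 1. 3b->3: no, abac/bbcbbb meet in 3. Open state 4: 3b->4.
bacc: 3c undefined. 3c->0: no, baccbb/ba meet in 2. 3c->1: no, baccbb/ccbccc meet in 0. 3c->2: ok.
bacba: 4a undefined. 4a->0: ok.
bbcbb: 4b undefined. 4b->0: no, baccbb/bbcbbb meet in 1. 4b->1: ok.
bbcbc: 4c undefined. 4c->0: no, bbcbc/ccbccc meet in 0. 4c->1: ok.
All examples now run through 5 states with every (state, symbol) defined. Accept strings end in {1,3}, Reject strings end in {0,2}; accept={1,3}.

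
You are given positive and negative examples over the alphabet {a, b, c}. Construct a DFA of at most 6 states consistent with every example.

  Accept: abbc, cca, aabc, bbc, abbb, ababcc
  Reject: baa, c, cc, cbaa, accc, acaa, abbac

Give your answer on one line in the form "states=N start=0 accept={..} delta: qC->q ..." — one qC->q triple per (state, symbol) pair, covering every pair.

State merging on the prefix tree: take the shortest (then alphabetical) example prefix whose next move is undefined and point that move at state 0, else 1, else 2, ...; a target is out if some Accept/Reject pair would then sit in one state with the same input left (inseparable). If every existing state is out, open a new one.
a: 0a undefined. 0a->0: ok.
b: 0b undefined. 0b->0: no, abbc/c meet in 0 with "c" left. Open state 1: 0b->1.
c: 0c undefined. 0c->0: no, cca/c meet in 0. 0c->1: no, aabc/cc meet in 1 with "c" left. Open state 2: 0c->2.
ba: 1a undefined. 1a->0: ok.
bb: 1b undefined. 1b->0: no, abbc/c meet in 2. 1b->1: ok.
cb: 2b undefined. 2b->0: ok.
cc: 2c undefined. 2c->0: no, cca/baa meet in 0. 2c->1: no, abbc/accc meet in 1 with "c" left. 2c->2: ok.
aca: 2a undefined. 2a->0: no, cca/baa meet in 0. 2a->1: ok.
bbc: 1c undefined. 1c->0: no, abbc/baa meet in 0. 1c->1: ok.
All examples now run through 3 states with every (state, symbol) defined. Accept strings end in {1}, Reject strings end in {0,2}; accept={1}.

states=3 start=0 accept={1} delta: 0a->0 0b->1 0c->2 1a->0 1b->1 1c->1 2a->1 2b->0 2c->2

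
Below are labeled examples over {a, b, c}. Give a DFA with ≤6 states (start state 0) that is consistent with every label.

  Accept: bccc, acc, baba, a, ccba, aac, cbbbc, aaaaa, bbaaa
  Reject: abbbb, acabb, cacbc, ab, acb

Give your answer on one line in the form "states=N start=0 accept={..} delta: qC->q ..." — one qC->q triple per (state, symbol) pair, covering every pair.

State merging on the prefix tree: take the shortest (then alphabetical) example prefix whose next move is undefined and point that move at state 0, else 1, else 2, ...; a target is out if some Accept/Reject pair would then sit in one state with the same input left (inseparable). If every existing state is out, open a new one.
a: 0a undefined. 0a->0: ok.
b: 0b undefined. 0b->0: no, baba/abbbb meet in 0. Open state 1: 0b->1.
c: 0c undefined. 0c->0: ok.
ba: 1a undefined. 1a->0: ok.
bb: 1b undefined. 1b->0: no, acc/abbbb meet in 0. 1b->1: no, cbbbc/cacbc meet in 1 with "c" left. Open state 2: 1b->2.
bc: 1c undefined. 1c->0: no, bccc/cacbc meet in 0. 1c->1: no, bccc/cacbc meet in 1. 1c->2: ok.
bba: 2a undefined. 2a->0: ok.
bcc: 2c undefined. 2c->0: ok.
abbb: 2b undefined. 2b->0: ok.
All examples now run through 3 states with every (state, symbol) defined. Accept strings end in {0}, Reject strings end in {1,2}; accept={0}.

states=3 start=0 accept={0} delta: 0a->0 0b->1 0c->0 1a->0 1b->2 1c->2 2a->0 2b->0 2c->0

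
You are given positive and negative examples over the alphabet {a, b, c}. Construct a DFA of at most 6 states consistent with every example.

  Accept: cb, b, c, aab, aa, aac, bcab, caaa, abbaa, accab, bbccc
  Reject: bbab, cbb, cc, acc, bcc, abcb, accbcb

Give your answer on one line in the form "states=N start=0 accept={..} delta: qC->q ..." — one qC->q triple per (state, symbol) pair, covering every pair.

states=4 start=0 accept={0,1,2} delta: 0a->0 0b->1 0c->1 1a->0 1b->2 1c->3 2a->2 2b->3 2c->2 3a->0 3b->3 3c->3

Fold the examples into a partial DFA from state 0: repeatedly fix the first undefined (state, symbol) met by the shortest-then-alphabetical prefix, trying targets in increasing order and rejecting any under which an Accept and a Reject string meet in one state with the same remainder; add a state when all current targets are rejected. Accepting states are where Accept strings end.
a: 0a undefined. 0a->0: ok.
b: 0b undefined. 0b->0: no, cb/abcb meet in 0 with "cb" left. Open state 1: 0b->1.
c: 0c undefined. 0c->0: no, c/cc meet in 0. 0c->1: ok.
bb: 1b undefined. 1b->0: no, b/bbab meet in 1. 1b->1: no, cb/cbb meet in 1. Open state 2: 1b->2.
bc: 1c undefined. 1c->0: no, b/bcc meet in 1. 1c->1: no, cb/abcb meet in 2. 1c->2: no, cb/cc meet in 2. Open state 3: 1c->3.
ca: 1a undefined. 1a->0: ok.
bba: 2a undefined. 2a->0: no, b/bbab meet in 1. 2a->1: no, cb/bbab meet in 2. 2a->2: ok.
bbc: 2c undefined. 2c->0: no, bbccc/cc meet in 3. 2c->1: no, bbccc/bcc meet in 3 with "c" left. 2c->2: ok.
bca: 3a undefined. 3a->0: ok.
bcc: 3c undefined. 3c->0: no, aa/bcc meet in 0. 3c->1: no, b/bcc meet in 1. 3c->2: no, cb/bcc meet in 2. 3c->3: ok.
cbb: 2b undefined. 2b->0: no, aa/bbab meet in 0. 2b->1: no, b/bbab meet in 1. 2b->2: no, cb/bbab meet in 2. 2b->3: ok.
abcb: 3b undefined. 3b->0: no, cb/accbcb meet in 2. 3b->1: no, b/abcb meet in 1. 3b->2: no, cb/abcb meet in 2. 3b->3: ok.
All examples now run through 4 states with every (state, symbol) defined. Accept strings end in {0,1,2}, Reject strings end in {3}; accept={0,1,2}.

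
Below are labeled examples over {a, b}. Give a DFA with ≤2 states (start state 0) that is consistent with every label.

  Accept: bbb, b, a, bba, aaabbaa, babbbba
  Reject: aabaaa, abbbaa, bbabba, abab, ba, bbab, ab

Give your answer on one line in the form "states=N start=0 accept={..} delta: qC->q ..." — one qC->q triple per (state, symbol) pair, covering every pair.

Grow the machine one transition at a time. Run the examples from 0; the earliest place one falls off (shortest prefix, ties alphabetical) gets sent to the lowest-numbered state that keeps every Accept/Reject pair distinguishable — a pair clashes when both reach the same state with identical unread suffix — and to a fresh state only if none does.
a: 0a undefined. 0a->0: no, b/ab meet in 0 with "b" left. Open state 1: 0a->1.
b: 0b undefined. 0b->0: no, a/ba meet in 1. 0b->1: ok.
aa: 1a undefined. 1a->0: ok.
ab: 1b undefined. 1b->0: ok.
All examples now run through 2 states with every (state, symbol) defined. Accept strings end in {1}, Reject strings end in {0}; accept={1}.

states=2 start=0 accept={1} delta: 0a->1 0b->1 1a->0 1b->0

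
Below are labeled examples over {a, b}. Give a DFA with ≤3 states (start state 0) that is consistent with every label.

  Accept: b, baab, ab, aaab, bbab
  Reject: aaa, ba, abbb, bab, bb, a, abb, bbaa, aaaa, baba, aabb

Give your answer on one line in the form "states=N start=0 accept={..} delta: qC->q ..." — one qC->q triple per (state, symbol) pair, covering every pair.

Grow the machine one transition at a time. Run the examples from 0; the earliest place one falls off (shortest prefix, ties alphabetical) gets sent to the lowest-numbered state that keeps every Accept/Reject pair distinguishable — a pair clashes when both reach the same state with identical unread suffix — and to a fresh state only if none does.
a: 0a undefined. 0a->0: ok.
b: 0b undefined. 0b->0: no, b/aaa meet in 0. Open state 1: 0b->1.
ba: 1a undefined. 1a->0: no, b/bab meet in 1. 1a->1: no, b/ba meet in 1. Open state 2: 1a->2.
bb: 1b undefined. 1b->0: no, b/abbb meet in 1. 1b->1: no, b/abbb meet in 1. 1b->2: ok.
baa: 2a undefined. 2a->0: ok.
bab: 2b undefined. 2b->0: ok.
All examples now run through 3 states with every (state, symbol) defined. Accept strings end in {1}, Reject strings end in {0,2}; accept={1}.

states=3 start=0 accept={1} delta: 0a->0 0b->1 1a->2 1b->2 2a->0 2b->0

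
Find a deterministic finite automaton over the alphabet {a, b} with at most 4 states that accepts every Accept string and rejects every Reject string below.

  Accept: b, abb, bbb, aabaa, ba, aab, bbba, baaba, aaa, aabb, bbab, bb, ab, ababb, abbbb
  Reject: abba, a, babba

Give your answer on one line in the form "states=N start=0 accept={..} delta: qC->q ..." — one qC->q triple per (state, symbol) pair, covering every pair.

states=3 start=0 accept={0,2} delta: 0a->1 0b->2 1a->2 1b->2 2a->0 2b->0

State merging on the prefix tree: take the shortest (then alphabetical) example prefix whose next move is undefined and point that move at state 0, else 1, else 2, ...; a target is out if some Accept/Reject pair would then sit in one state with the same input left (inseparable). If every existing state is out, open a new one.
a: 0a undefined. 0a->0: no, aaa/a meet in 0. Open state 1: 0a->1.
b: 0b undefined. 0b->0: no, ba/a meet in 1. 0b->1: no, b/a meet in 1. Open state 2: 0b->2.
aa: 1a undefined. 1a->0: no, aaa/a meet in 1. 1a->1: no, aaa/a meet in 1. 1a->2: ok.
ab: 1b undefined. 1b->0: no, ba/abba meet in 2 with "a" left. 1b->1: no, b/abba meet in 2. 1b->2: ok.
ba: 2a undefined. 2a->0: ok.
bb: 2b undefined. 2b->0: ok.
All examples now run through 3 states with every (state, symbol) defined. Accept strings end in {0,2}, Reject strings end in {1}; accept={0,2}.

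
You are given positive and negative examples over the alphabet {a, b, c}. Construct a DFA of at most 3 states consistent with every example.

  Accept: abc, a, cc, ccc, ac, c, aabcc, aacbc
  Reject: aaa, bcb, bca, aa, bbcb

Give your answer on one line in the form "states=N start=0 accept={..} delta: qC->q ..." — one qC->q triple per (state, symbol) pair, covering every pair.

State merging on the prefix tree: take the shortest (then alphabetical) example prefix whose next move is undefined and point that move at state 0, else 1, else 2, ...; a target is out if some Accept/Reject pair would then sit in one state with the same input left (inseparable). If every existing state is out, open a new one.
a: 0a undefined. 0a->0: no, a/aaa meet in 0. Open state 1: 0a->1.
b: 0b undefined. 0b->0: ok.
c: 0c undefined. 0c->0: no, a/bca meet in 1. 0c->1: ok.
aa: 1a undefined. 1a->0: no, a/aaa meet in 1. 1a->1: no, a/aaa meet in 1. Open state 2: 1a->2.
ab: 1b undefined. 1b->0: ok.
ac: 1c undefined. 1c->0: no, cc/bcb meet in 0. 1c->1: ok.
aaa: 2a undefined. 2a->0: ok.
aab: 2b undefined. 2b->0: ok.
aac: 2c undefined. 2c->0: ok.
All examples now run through 3 states with every (state, symbol) defined. Accept strings end in {1}, Reject strings end in {0,2}; accept={1}.

states=3 start=0 accept={1} delta: 0a->1 0b->0 0c->1 1a->2 1b->0 1c->1 2a->0 2b->0 2c->0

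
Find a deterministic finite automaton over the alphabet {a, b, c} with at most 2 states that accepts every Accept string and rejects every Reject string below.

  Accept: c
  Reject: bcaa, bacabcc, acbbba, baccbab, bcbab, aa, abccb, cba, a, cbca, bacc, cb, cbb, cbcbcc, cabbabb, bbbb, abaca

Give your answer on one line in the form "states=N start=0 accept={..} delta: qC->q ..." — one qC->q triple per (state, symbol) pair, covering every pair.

Grow the machine one transition at a time. Run the examples from 0; the earliest place one falls off (shortest prefix, ties alphabetical) gets sent to the lowest-numbered state that keeps every Accept/Reject pair distinguishable — a pair clashes when both reach the same state with identical unread suffix — and to a fresh state only if none does.
a: 0a undefined. 0a->0: ok.
b: 0b undefined. 0b->0: ok.
c: 0c undefined. 0c->0: no, c/bcaa meet in 0. Open state 1: 0c->1.
ca: 1a undefined. 1a->0: ok.
cb: 1b undefined. 1b->0: ok.
abcc: 1c undefined. 1c->0: ok.
All examples now run through 2 states with every (state, symbol) defined. Accept strings end in {1}, Reject strings end in {0}; accept={1}.

states=2 start=0 accept={1} delta: 0a->0 0b->0 0c->1 1a->0 1b->0 1c->0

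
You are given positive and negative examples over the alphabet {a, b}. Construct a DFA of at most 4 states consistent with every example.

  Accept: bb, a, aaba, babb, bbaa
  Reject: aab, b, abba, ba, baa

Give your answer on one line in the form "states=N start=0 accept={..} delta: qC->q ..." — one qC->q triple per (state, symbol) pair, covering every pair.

Grow the machine one transition at a time. Run the examples from 0; the earliest place one falls off (shortest prefix, ties alphabetical) gets sent to the lowest-numbered state that keeps every Accept/Reject pair distinguishable — a pair clashes when both reach the same state with identical unread suffix — and to a fresh state only if none does.
a: 0a undefined. 0a->0: no, aaba/ba meet in 0 with "ba" left. Open state 1: 0a->1.
b: 0b undefined. 0b->0: no, bb/b meet in 0. 0b->1: no, a/b meet in 1. Open state 2: 0b->2.
aa: 1a undefined. 1a->0: no, aaba/ba meet in 2 with "a" left. 1a->1: ok.
ab: 1b undefined. 1b->0: ok.
ba: 2a undefined. 2a->0: no, a/baa meet in 1. 2a->1: no, a/abba meet in 1. 2a->2: ok.
bb: 2b undefined. 2b->0: no, bb/aab meet in 0. 2b->1: no, babb/aab meet in 0. 2b->2: no, bb/b meet in 2. Open state 3: 2b->3.
bba: 3a undefined. 3a->0: ok.
babb: 3b undefined. 3b->0: no, babb/aab meet in 0. 3b->1: ok.
All examples now run through 4 states with every (state, symbol) defined. Accept strings end in {1,3}, Reject strings end in {0,2}; accept={1,3}.

states=4 start=0 accept={1,3} delta: 0a->1 0b->2 1a->1 1b->0 2a->2 2b->3 3a->0 3b->1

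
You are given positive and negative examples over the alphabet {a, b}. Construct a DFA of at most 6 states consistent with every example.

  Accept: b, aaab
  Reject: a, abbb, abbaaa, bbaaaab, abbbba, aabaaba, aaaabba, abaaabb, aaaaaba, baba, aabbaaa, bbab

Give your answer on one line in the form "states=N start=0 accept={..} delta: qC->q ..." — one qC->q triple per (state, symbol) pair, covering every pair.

states=3 start=0 accept={1} delta: 0a->0 0b->1 1a->0 1b->2 2a->2 2b->0

Fold the examples into a partial DFA from state 0: repeatedly fix the first undefined (state, symbol) met by the shortest-then-alphabetical prefix, trying targets in increasing order and rejecting any under which an Accept and a Reject string meet in one state with the same remainder; add a state when all current targets are rejected. Accepting states are where Accept strings end.
a: 0a undefined. 0a->0: ok.
b: 0b undefined. 0b->0: no, b/a meet in 0. Open state 1: 0b->1.
ba: 1a undefined. 1a->0: ok.
bb: 1b undefined. 1b->0: no, b/abbb meet in 1. 1b->1: no, b/abbb meet in 1. Open state 2: 1b->2.
bba: 2a undefined. 2a->0: no, b/bbaaaab meet in 1. 2a->1: no, b/bbaaaab meet in 1. 2a->2: ok.
abbb: 2b undefined. 2b->0: ok.
All examples now run through 3 states with every (state, symbol) defined. Accept strings end in {1}, Reject strings end in {0,2}; accept={1}.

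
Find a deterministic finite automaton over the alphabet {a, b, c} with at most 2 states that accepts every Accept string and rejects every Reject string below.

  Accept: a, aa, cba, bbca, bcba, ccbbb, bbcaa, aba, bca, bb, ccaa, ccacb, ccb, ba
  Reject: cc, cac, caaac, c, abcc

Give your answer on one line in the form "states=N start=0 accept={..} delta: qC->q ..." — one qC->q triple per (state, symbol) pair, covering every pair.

Fold the examples into a partial DFA from state 0: repeatedly fix the first undefined (state, symbol) met by the shortest-then-alphabetical prefix, trying targets in increasing order and rejecting any under which an Accept and a Reject string meet in one state with the same remainder; add a state when all current targets are rejected. Accepting states are where Accept strings end.
a: 0a undefined. 0a->0: ok.
b: 0b undefined. 0b->0: ok.
c: 0c undefined. 0c->0: no, a/cc meet in 0. Open state 1: 0c->1.
ca: 1a undefined. 1a->0: ok.
cb: 1b undefined. 1b->0: ok.
cc: 1c undefined. 1c->0: no, a/cc meet in 0. 1c->1: ok.
All examples now run through 2 states with every (state, symbol) defined. Accept strings end in {0}, Reject strings end in {1}; accept={0}.

states=2 start=0 accept={0} delta: 0a->0 0b->0 0c->1 1a->0 1b->0 1c->1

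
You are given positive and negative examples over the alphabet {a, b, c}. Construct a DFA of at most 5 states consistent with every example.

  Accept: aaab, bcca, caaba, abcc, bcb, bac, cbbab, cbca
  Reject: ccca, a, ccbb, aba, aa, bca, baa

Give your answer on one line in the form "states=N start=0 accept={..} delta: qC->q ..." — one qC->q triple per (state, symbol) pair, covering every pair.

State merging on the prefix tree: take the shortest (then alphabetical) example prefix whose next move is undefined and point that move at state 0, else 1, else 2, ...; a target is out if some Accept/Reject pair would then sit in one state with the same input left (inseparable). If every existing state is out, open a new one.
a: 0a undefined. 0a->0: ok.
b: 0b undefined. 0b->0: no, aaab/a meet in 0. Open state 1: 0b->1.
c: 0c undefined. 0c->0: no, caaba/aba meet in 1 with "a" left. 0c->1: no, bcca/ccca meet in 1 with "cca" left. Open state 2: 0c->2.
ba: 1a undefined. 1a->0: ok.
bc: 1c undefined. 1c->0: ok.
ca: 2a undefined. 2a->0: no, bcca/a meet in 0. 2a->1: no, caaba/a meet in 0. 2a->2: ok.
cb: 2b undefined. 2b->0: no, caaba/a meet in 0. 2b->1: no, caaba/a meet in 0. 2b->2: ok.
cc: 2c undefined. 2c->0: no, bcca/ccca meet in 2. 2c->1: no, cbca/ccca meet in 0. 2c->2: no, bcca/ccca meet in 2. Open state 3: 2c->3.
ccb: 3b undefined. 3b->0: no, aaab/ccbb meet in 1. 3b->1: ok.
ccc: 3c undefined. 3c->0: ok.
cbca: 3a undefined. 3a->0: no, cbca/ccca meet in 0. 3a->1: ok.
ccbb: 1b undefined. 1b->0: ok.
All examples now run through 4 states with every (state, symbol) defined. Accept strings end in {1,2}, Reject strings end in {0}; accept={1,2}.

states=4 start=0 accept={1,2} delta: 0a->0 0b->1 0c->2 1a->0 1b->0 1c->0 2a->2 2b->2 2c->3 3a->1 3b->1 3c->0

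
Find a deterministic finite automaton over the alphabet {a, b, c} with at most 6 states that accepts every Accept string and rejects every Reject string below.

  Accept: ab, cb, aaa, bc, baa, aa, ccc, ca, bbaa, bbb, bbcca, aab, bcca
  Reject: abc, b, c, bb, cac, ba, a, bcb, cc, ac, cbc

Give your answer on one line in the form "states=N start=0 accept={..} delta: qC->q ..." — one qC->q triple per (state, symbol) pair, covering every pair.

Fold the examples into a partial DFA from state 0: repeatedly fix the first undefined (state, symbol) met by the shortest-then-alphabetical prefix, trying targets in increasing order and rejecting any under which an Accept and a Reject string meet in one state with the same remainder; add a state when all current targets are rejected. Accepting states are where Accept strings end.
a: 0a undefined. 0a->0: no, ab/b meet in 0 with "b" left. Open state 1: 0a->1.
b: 0b undefined. 0b->0: no, cb/bcb meet in 0 with "cb" left. 0b->1: no, ab/bb meet in 1 with "b" left. Open state 2: 0b->2.
c: 0c undefined. 0c->0: no, cb/b meet in 2. 0c->1: ok.
aa: 1a undefined. 1a->0: no, aaa/c meet in 1. 1a->1: no, aaa/c meet in 1. 1a->2: no, aaa/ba meet in 2 with "a" left. Open state 3: 1a->3.
ab: 1b undefined. 1b->0: ok.
ac: 1c undefined. 1c->0: no, ab/cc meet in 0. 1c->1: no, ccc/abc meet in 1. 1c->2: ok.
ba: 2a undefined. 2a->0: no, ab/ba meet in 0. 2a->1: ok.
bb: 2b undefined. 2b->0: no, ab/bb meet in 0. 2b->1: ok.
bc: 2c undefined. 2c->0: no, bbcca/abc meet in 1. 2c->1: no, ab/bcb meet in 0. 2c->2: no, bc/b meet in 2. 2c->3: no, aab/bcb meet in 3 with "b" left. Open state 4: 2c->4.
aaa: 3a undefined. 3a->0: ok.
aab: 3b undefined. 3b->0: ok.
bcb: 4b undefined. 4b->0: no, ab/bcb meet in 0. 4b->1: ok.
bcc: 4c undefined. 4c->0: no, bcca/abc meet in 1. 4c->1: ok.
cac: 3c undefined. 3c->0: no, ab/cac meet in 0. 3c->1: ok.
bbcca: 4a undefined. 4a->0: ok.
All examples now run through 5 states with every (state, symbol) defined. Accept strings end in {0,3,4}, Reject strings end in {1,2}; accept={0,3,4}.

states=5 start=0 accept={0,3,4} delta: 0a->1 0b->2 0c->1 1a->3 1b->0 1c->2 2a->1 2b->1 2c->4 3a->0 3b->0 3c->1 4a->0 4b->1 4c->1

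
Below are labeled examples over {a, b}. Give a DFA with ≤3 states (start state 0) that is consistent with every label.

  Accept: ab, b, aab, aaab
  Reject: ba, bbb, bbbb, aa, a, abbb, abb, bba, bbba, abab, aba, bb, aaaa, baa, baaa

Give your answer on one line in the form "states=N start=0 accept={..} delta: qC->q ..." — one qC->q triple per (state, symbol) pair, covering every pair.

Grow the machine one transition at a time. Run the examples from 0; the earliest place one falls off (shortest prefix, ties alphabetical) gets sent to the lowest-numbered state that keeps every Accept/Reject pair distinguishable — a pair clashes when both reach the same state with identical unread suffix — and to a fresh state only if none does.
a: 0a undefined. 0a->0: ok.
b: 0b undefined. 0b->0: no, ab/ba meet in 0. Open state 1: 0b->1.
ba: 1a undefined. 1a->0: no, ab/abab meet in 1. 1a->1: no, ab/ba meet in 1. Open state 2: 1a->2.
bb: 1b undefined. 1b->0: no, ab/bbb meet in 1. 1b->1: no, ab/bbb meet in 1. 1b->2: ok.
baa: 2a undefined. 2a->0: ok.
bbb: 2b undefined. 2b->0: no, ab/bbbb meet in 1. 2b->1: no, ab/bbb meet in 1. 2b->2: ok.
All examples now run through 3 states with every (state, symbol) defined. Accept strings end in {1}, Reject strings end in {0,2}; accept={1}.

states=3 start=0 accept={1} delta: 0a->0 0b->1 1a->2 1b->2 2a->0 2b->2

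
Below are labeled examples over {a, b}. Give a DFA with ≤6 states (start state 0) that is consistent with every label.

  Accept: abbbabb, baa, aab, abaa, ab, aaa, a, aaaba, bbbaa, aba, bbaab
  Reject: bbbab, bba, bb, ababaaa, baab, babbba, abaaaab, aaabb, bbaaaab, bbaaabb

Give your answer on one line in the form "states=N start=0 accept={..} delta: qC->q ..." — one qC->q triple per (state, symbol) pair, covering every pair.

Fold the examples into a partial DFA from state 0: repeatedly fix the first undefined (state, symbol) met by the shortest-then-alphabetical prefix, trying targets in increasing order and rejecting any under which an Accept and a Reject string meet in one state with the same remainder; add a state when all current targets are rejected. Accepting states are where Accept strings end.
a: 0a undefined. 0a->0: ok.
b: 0b undefined. 0b->0: no, abbbabb/bbbab meet in 0. Open state 1: 0b->1.
ba: 1a undefined. 1a->0: no, baa/ababaaa meet in 0. 1a->1: ok.
bb: 1b undefined. 1b->0: no, abbbabb/bbaaaab meet in 1. 1b->1: no, abbbabb/bbbab meet in 1. Open state 2: 1b->2.
bba: 2a undefined. 2a->0: no, baa/bbaaaab meet in 1. 2a->1: no, baa/bba meet in 1. 2a->2: no, bbaab/bbaaaab meet in 2 with "b" left. Open state 3: 2a->3.
bbb: 2b undefined. 2b->0: no, abbbabb/bb meet in 2. 2b->1: ok.
bbaa: 3a undefined. 3a->0: no, abbbabb/bbaaaab meet in 1. 3a->1: no, abbbabb/ababaaa meet in 1. 3a->2: no, abbbabb/bbaaaab meet in 1. 3a->3: no, bbaab/bbaaaab meet in 3 with "b" left. Open state 4: 3a->4.
bbaaa: 4a undefined. 4a->0: no, abbbabb/bbaaaab meet in 1. 4a->1: no, abbbabb/ababaaa meet in 1. 4a->2: ok.
bbaab: 4b undefined. 4b->0: ok.
bbaaaab: 3b undefined. 3b->0: no, aaa/bbaaaab meet in 0. 3b->1: no, abbbabb/bbaaaab meet in 1. 3b->2: ok.
All examples now run through 5 states with every (state, symbol) defined. Accept strings end in {0,1}, Reject strings end in {2,3}; accept={0,1}.

states=5 start=0 accept={0,1} delta: 0a->0 0b->1 1a->1 1b->2 2a->3 2b->1 3a->4 3b->2 4a->2 4b->0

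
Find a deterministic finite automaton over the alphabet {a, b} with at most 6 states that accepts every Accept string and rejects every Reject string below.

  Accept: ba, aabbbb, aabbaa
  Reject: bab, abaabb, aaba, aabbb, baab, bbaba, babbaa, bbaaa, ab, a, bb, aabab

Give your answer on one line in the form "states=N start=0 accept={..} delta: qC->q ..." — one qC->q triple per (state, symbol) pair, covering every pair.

Fold the examples into a partial DFA from state 0: repeatedly fix the first undefined (state, symbol) met by the shortest-then-alphabetical prefix, trying targets in increasing order and rejecting any under which an Accept and a Reject string meet in one state with the same remainder; add a state when all current targets are rejected. Accepting states are where Accept strings end.
a: 0a undefined. 0a->0: no, ba/aaba meet in 0 with "ba" left. Open state 1: 0a->1.
b: 0b undefined. 0b->0: no, ba/a meet in 1. 0b->1: no, aabbaa/babbaa meet in 1 with "abbaa" left. Open state 2: 0b->2.
aa: 1a undefined. 1a->0: no, ba/aaba meet in 2 with "a" left. 1a->1: ok.
ab: 1b undefined. 1b->0: ok.
ba: 2a undefined. 2a->0: no, ba/baab meet in 0. 2a->1: no, ba/aaba meet in 1. 2a->2: no, ba/abaabb meet in 2. Open state 3: 2a->3.
bb: 2b undefined. 2b->0: no, aabbbb/abaabb meet in 2. 2b->1: no, aabbbb/ab meet in 0. 2b->2: no, aabbbb/abaabb meet in 2. 2b->3: no, ba/aabbb meet in 3. Open state 4: 2b->4.
baa: 3a undefined. 3a->0: no, aabbaa/ab meet in 0. 3a->1: no, aabbaa/aaba meet in 1. 3a->2: no, aabbaa/abaabb meet in 2. 3a->3: ok.
bab: 3b undefined. 3b->0: no, ba/babbaa meet in 3. 3b->1: ok.
bba: 4a undefined. 4a->0: no, ba/bbaba meet in 3. 4a->1: ok.
aabbbb: 4b undefined. 4b->0: no, aabbbb/ab meet in 0. 4b->1: no, aabbbb/bab meet in 1. 4b->2: no, aabbbb/abaabb meet in 2. 4b->3: ok.
All examples now run through 5 states with every (state, symbol) defined. Accept strings end in {3}, Reject strings end in {0,1,2,4}; accept={3}.

states=5 start=0 accept={3} delta: 0a->1 0b->2 1a->1 1b->0 2a->3 2b->4 3a->3 3b->1 4a->1 4b->3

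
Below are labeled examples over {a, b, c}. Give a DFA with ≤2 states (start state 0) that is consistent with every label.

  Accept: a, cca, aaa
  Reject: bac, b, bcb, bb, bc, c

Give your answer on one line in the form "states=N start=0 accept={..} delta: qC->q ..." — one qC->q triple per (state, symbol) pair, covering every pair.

states=2 start=0 accept={0} delta: 0a->0 0b->1 0c->1 1a->0 1b->1 1c->1

Grow the machine one transition at a time. Run the examples from 0; the earliest place one falls off (shortest prefix, ties alphabetical) gets sent to the lowest-numbered state that keeps every Accept/Reject pair distinguishable — a pair clashes when both reach the same state with identical unread suffix — and to a fresh state only if none does.
a: 0a undefined. 0a->0: ok.
b: 0b undefined. 0b->0: no, a/b meet in 0. Open state 1: 0b->1.
c: 0c undefined. 0c->0: no, a/c meet in 0. 0c->1: ok.
ba: 1a undefined. 1a->0: ok.
bb: 1b undefined. 1b->0: no, a/bb meet in 0. 1b->1: ok.
bc: 1c undefined. 1c->0: no, a/bc meet in 0. 1c->1: ok.
All examples now run through 2 states with every (state, symbol) defined. Accept strings end in {0}, Reject strings end in {1}; accept={0}.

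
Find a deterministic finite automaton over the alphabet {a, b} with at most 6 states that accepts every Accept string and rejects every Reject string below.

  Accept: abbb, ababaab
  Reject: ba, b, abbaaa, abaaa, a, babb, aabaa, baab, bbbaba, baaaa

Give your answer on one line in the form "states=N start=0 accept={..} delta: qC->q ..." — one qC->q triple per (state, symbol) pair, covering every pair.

states=4 start=0 accept={3} delta: 0a->0 0b->1 1a->2 1b->2 2a->0 2b->3 3a->1 3b->0

State merging on the prefix tree: take the shortest (then alphabetical) example prefix whose next move is undefined and point that move at state 0, else 1, else 2, ...; a target is out if some Accept/Reject pair would then sit in one state with the same input left (inseparable). If every existing state is out, open a new one.
a: 0a undefined. 0a->0: ok.
b: 0b undefined. 0b->0: no, abbb/ba meet in 0. Open state 1: 0b->1.
ba: 1a undefined. 1a->0: no, ababaab/b meet in 1. 1a->1: no, abbb/babb meet in 1 with "bb" left. Open state 2: 1a->2.
bb: 1b undefined. 1b->0: no, abbb/b meet in 1. 1b->1: no, abbb/b meet in 1. 1b->2: ok.
baa: 2a undefined. 2a->0: ok.
bab: 2b undefined. 2b->0: no, abbb/abbaaa meet in 0. 2b->1: no, abbb/b meet in 1. 2b->2: no, abbb/ba meet in 2. Open state 3: 2b->3.
babb: 3b undefined. 3b->0: ok.
bbba: 3a undefined. 3a->0: no, ababaab/b meet in 1. 3a->1: ok.
All examples now run through 4 states with every (state, symbol) defined. Accept strings end in {3}, Reject strings end in {0,1,2}; accept={3}.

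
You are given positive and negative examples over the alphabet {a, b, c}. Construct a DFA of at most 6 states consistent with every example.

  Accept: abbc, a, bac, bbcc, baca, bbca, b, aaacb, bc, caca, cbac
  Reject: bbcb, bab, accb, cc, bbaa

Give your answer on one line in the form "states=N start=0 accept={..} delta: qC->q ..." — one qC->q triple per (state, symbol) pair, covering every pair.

states=4 start=0 accept={0,1,2} delta: 0a->0 0b->1 0c->2 1a->1 1b->3 1c->0 2a->0 2b->0 2c->3 3a->3 3b->3 3c->1

Grow the machine one transition at a time. Run the examples from 0; the earliest place one falls off (shortest prefix, ties alphabetical) gets sent to the lowest-numbered state that keeps every Accept/Reject pair distinguishable — a pair clashes when both reach the same state with identical unread suffix — and to a fresh state only if none does.
a: 0a undefined. 0a->0: ok.
b: 0b undefined. 0b->0: no, a/bab meet in 0. Open state 1: 0b->1.
c: 0c undefined. 0c->0: no, a/cc meet in 0. 0c->1: no, bc/cc meet in 1 with "c" left. Open state 2: 0c->2.
ba: 1a undefined. 1a->0: no, b/bab meet in 1. 1a->1: ok.
bb: 1b undefined. 1b->0: no, a/bab meet in 0. 1b->1: no, b/bab meet in 1. 1b->2: no, abbc/cc meet in 2 with "c" left. Open state 3: 1b->3.
bc: 1c undefined. 1c->0: ok.
ca: 2a undefined. 2a->0: ok.
cb: 2b undefined. 2b->0: ok.
cc: 2c undefined. 2c->0: no, a/cc meet in 0. 2c->1: no, b/cc meet in 1. 2c->2: no, a/accb meet in 0. 2c->3: ok.
bba: 3a undefined. 3a->0: no, a/bbaa meet in 0. 3a->1: no, b/bbaa meet in 1. 3a->2: no, a/bbaa meet in 0. 3a->3: ok.
bbc: 3c undefined. 3c->0: no, b/bbcb meet in 1. 3c->1: ok.
accb: 3b undefined. 3b->0: no, a/accb meet in 0. 3b->1: no, abbc/accb meet in 1. 3b->2: no, cbac/accb meet in 2. 3b->3: ok.
All examples now run through 4 states with every (state, symbol) defined. Accept strings end in {0,1,2}, Reject strings end in {3}; accept={0,1,2}.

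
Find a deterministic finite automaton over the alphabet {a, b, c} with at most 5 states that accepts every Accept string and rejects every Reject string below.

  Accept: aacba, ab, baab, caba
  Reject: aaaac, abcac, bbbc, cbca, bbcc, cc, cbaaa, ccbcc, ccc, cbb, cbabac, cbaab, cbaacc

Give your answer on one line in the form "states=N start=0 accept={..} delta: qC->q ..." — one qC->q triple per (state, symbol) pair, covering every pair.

states=5 start=0 accept={0,3} delta: 0a->0 0b->0 0c->1 1a->0 1b->2 1c->1 2a->3 2b->1 2c->3 3a->4 3b->0 3c->1 4a->1 4b->1 4c->0

Fold the examples into a partial DFA from state 0: repeatedly fix the first undefined (state, symbol) met by the shortest-then-alphabetical prefix, trying targets in increasing order and rejecting any under which an Accept and a Reject string meet in one state with the same remainder; add a state when all current targets are rejected. Accepting states are where Accept strings end.
a: 0a undefined. 0a->0: ok.
b: 0b undefined. 0b->0: ok.
c: 0c undefined. 0c->0: no, aacba/aaaac meet in 0. Open state 1: 0c->1.
ca: 1a undefined. 1a->0: ok.
cb: 1b undefined. 1b->0: no, aacba/cbca meet in 0. 1b->1: no, aacba/cbaaa meet in 0. Open state 2: 1b->2.
cc: 1c undefined. 1c->0: no, ab/bbcc meet in 0. 1c->1: ok.
cba: 2a undefined. 2a->0: no, aacba/cbaaa meet in 0. 2a->1: no, aacba/aaaac meet in 1. 2a->2: no, aacba/cbaaa meet in 2. Open state 3: 2a->3.
cbb: 2b undefined. 2b->0: no, ab/cbb meet in 0. 2b->1: ok.
cbc: 2c undefined. 2c->0: no, ab/cbca meet in 0. 2c->1: no, ab/cbca meet in 0. 2c->2: no, aacba/cbca meet in 3. 2c->3: ok.
cbaa: 3a undefined. 3a->0: no, ab/cbca meet in 0. 3a->1: no, ab/cbaaa meet in 0. 3a->2: no, aacba/cbaaa meet in 3. 3a->3: no, aacba/cbca meet in 3. Open state 4: 3a->4.
cbab: 3b undefined. 3b->0: ok.
cbaaa: 4a undefined. 4a->0: no, ab/cbaaa meet in 0. 4a->1: ok.
cbaab: 4b undefined. 4b->0: no, ab/cbaab meet in 0. 4b->1: ok.
cbaac: 4c undefined. 4c->0: ok.
ccbcc: 3c undefined. 3c->0: no, ab/ccbcc meet in 0. 3c->1: ok.
All examples now run through 5 states with every (state, symbol) defined. Accept strings end in {0,3}, Reject strings end in {1,4}; accept={0,3}.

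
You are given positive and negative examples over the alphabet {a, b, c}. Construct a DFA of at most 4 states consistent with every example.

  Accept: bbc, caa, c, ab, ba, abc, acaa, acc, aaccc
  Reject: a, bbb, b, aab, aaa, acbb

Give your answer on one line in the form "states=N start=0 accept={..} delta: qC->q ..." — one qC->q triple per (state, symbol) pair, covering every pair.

states=3 start=0 accept={0} delta: 0a->1 0b->1 0c->0 1a->0 1b->0 1c->2 2a->1 2b->0 2c->0

Fold the examples into a partial DFA from state 0: repeatedly fix the first undefined (state, symbol) met by the shortest-then-alphabetical prefix, trying targets in increasing order and rejecting any under which an Accept and a Reject string meet in one state with the same remainder; add a state when all current targets are rejected. Accepting states are where Accept strings end.
a: 0a undefined. 0a->0: no, ab/b meet in 0 with "b" left. Open state 1: 0a->1.
b: 0b undefined. 0b->0: no, ba/a meet in 1. 0b->1: ok.
c: 0c undefined. 0c->0: ok.
aa: 1a undefined. 1a->0: ok.
ab: 1b undefined. 1b->0: ok.
ac: 1c undefined. 1c->0: no, bbc/acbb meet in 0. 1c->1: no, acaa/a meet in 1. Open state 2: 1c->2.
aca: 2a undefined. 2a->0: no, acaa/a meet in 1. 2a->1: ok.
acb: 2b undefined. 2b->0: ok.
acc: 2c undefined. 2c->0: ok.
All examples now run through 3 states with every (state, symbol) defined. Accept strings end in {0}, Reject strings end in {1}; accept={0}.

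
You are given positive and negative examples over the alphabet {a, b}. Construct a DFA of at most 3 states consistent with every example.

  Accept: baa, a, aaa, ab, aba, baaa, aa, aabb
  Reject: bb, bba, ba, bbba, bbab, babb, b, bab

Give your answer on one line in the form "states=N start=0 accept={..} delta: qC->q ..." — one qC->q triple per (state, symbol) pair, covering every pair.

Fold the examples into a partial DFA from state 0: repeatedly fix the first undefined (state, symbol) met by the shortest-then-alphabetical prefix, trying targets in increasing order and rejecting any under which an Accept and a Reject string meet in one state with the same remainder; add a state when all current targets are rejected. Accepting states are where Accept strings end.
a: 0a undefined. 0a->0: no, ab/b meet in 0 with "b" left. Open state 1: 0a->1.
b: 0b undefined. 0b->0: no, a/bba meet in 1. 0b->1: no, a/b meet in 1. Open state 2: 0b->2.
aa: 1a undefined. 1a->0: no, aabb/bb meet in 2 with "b" left. 1a->1: ok.
ab: 1b undefined. 1b->0: no, aabb/b meet in 2. 1b->1: ok.
ba: 2a undefined. 2a->0: ok.
bb: 2b undefined. 2b->0: no, baa/bba meet in 1. 2b->1: no, baa/bb meet in 1. 2b->2: ok.
All examples now run through 3 states with every (state, symbol) defined. Accept strings end in {1}, Reject strings end in {0,2}; accept={1}.

states=3 start=0 accept={1} delta: 0a->1 0b->2 1a->1 1b->1 2a->0 2b->2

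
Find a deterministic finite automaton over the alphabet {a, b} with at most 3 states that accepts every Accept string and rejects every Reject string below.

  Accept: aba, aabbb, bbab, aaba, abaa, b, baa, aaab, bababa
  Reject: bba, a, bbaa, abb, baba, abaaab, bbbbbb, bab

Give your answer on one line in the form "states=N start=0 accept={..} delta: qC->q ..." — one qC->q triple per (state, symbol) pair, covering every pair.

Fold the examples into a partial DFA from state 0: repeatedly fix the first undefined (state, symbol) met by the shortest-then-alphabetical prefix, trying targets in increasing order and rejecting any under which an Accept and a Reject string meet in one state with the same remainder; add a state when all current targets are rejected. Accepting states are where Accept strings end.
a: 0a undefined. 0a->0: ok.
b: 0b undefined. 0b->0: no, aba/bba meet in 0. Open state 1: 0b->1.
ba: 1a undefined. 1a->0: no, aba/a meet in 0. 1a->1: ok.
bb: 1b undefined. 1b->0: ok.
All examples now run through 2 states with every (state, symbol) defined. Accept strings end in {1}, Reject strings end in {0}; accept={1}.

states=2 start=0 accept={1} delta: 0a->0 0b->1 1a->1 1b->0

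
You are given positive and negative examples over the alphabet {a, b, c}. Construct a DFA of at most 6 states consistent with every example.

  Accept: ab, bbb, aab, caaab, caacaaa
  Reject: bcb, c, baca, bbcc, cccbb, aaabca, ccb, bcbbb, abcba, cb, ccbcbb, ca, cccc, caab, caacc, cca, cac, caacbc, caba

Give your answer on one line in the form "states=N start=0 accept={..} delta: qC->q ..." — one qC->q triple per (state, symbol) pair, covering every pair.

states=4 start=0 accept={0} delta: 0a->0 0b->0 0c->1 1a->2 1b->1 1c->1 2a->3 2b->1 2c->1 3a->0 3b->1 3c->0

State merging on the prefix tree: take the shortest (then alphabetical) example prefix whose next move is undefined and point that move at state 0, else 1, else 2, ...; a target is out if some Accept/Reject pair would then sit in one state with the same input left (inseparable). If every existing state is out, open a new one.
a: 0a undefined. 0a->0: ok.
b: 0b undefined. 0b->0: ok.
c: 0c undefined. 0c->0: no, ab/bcb meet in 0. Open state 1: 0c->1.
ca: 1a undefined. 1a->0: no, ab/baca meet in 0. 1a->1: no, caaab/bcb meet in 1 with "b" left. Open state 2: 1a->2.
cb: 1b undefined. 1b->0: no, ab/bcb meet in 0. 1b->1: ok.
cc: 1c undefined. 1c->0: no, ab/bbcc meet in 0. 1c->1: ok.
caa: 2a undefined. 2a->0: no, ab/caab meet in 0. 2a->1: no, caacaaa/baca meet in 2. 2a->2: no, caaab/caab meet in 2 with "b" left. Open state 3: 2a->3.
cab: 2b undefined. 2b->0: no, ab/caba meet in 0. 2b->1: ok.
cac: 2c undefined. 2c->0: no, ab/cac meet in 0. 2c->1: ok.
caaa: 3a undefined. 3a->0: ok.
caab: 3b undefined. 3b->0: no, ab/caab meet in 0. 3b->1: ok.
caac: 3c undefined. 3c->0: ok.
All examples now run through 4 states with every (state, symbol) defined. Accept strings end in {0}, Reject strings end in {1,2}; accept={0}.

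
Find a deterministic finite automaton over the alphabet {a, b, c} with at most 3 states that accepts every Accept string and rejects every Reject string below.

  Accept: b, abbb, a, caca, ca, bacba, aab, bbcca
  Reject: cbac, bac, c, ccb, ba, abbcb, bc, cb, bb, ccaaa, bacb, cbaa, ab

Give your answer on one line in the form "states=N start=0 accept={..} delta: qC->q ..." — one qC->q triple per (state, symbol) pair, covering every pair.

states=3 start=0 accept={1} delta: 0a->1 0b->1 0c->2 1a->0 1b->2 1c->0 2a->1 2b->0 2c->1

Fold the examples into a partial DFA from state 0: repeatedly fix the first undefined (state, symbol) met by the shortest-then-alphabetical prefix, trying targets in increasing order and rejecting any under which an Accept and a Reject string meet in one state with the same remainder; add a state when all current targets are rejected. Accepting states are where Accept strings end.
a: 0a undefined. 0a->0: no, b/ab meet in 0 with "b" left. Open state 1: 0a->1.
b: 0b undefined. 0b->0: no, b/bb meet in 0. 0b->1: ok.
c: 0c undefined. 0c->0: no, b/ccb meet in 1. 0c->1: no, b/c meet in 1. Open state 2: 0c->2.
aa: 1a undefined. 1a->0: ok.
ab: 1b undefined. 1b->0: no, abbb/ba meet in 0. 1b->1: no, b/bb meet in 1. 1b->2: ok.
bc: 1c undefined. 1c->0: ok.
ca: 2a undefined. 2a->0: no, caca/ba meet in 0. 2a->1: ok.
cb: 2b undefined. 2b->0: ok.
cc: 2c undefined. 2c->0: no, b/ccb meet in 1. 2c->1: ok.
All examples now run through 3 states with every (state, symbol) defined. Accept strings end in {1}, Reject strings end in {0,2}; accept={1}.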